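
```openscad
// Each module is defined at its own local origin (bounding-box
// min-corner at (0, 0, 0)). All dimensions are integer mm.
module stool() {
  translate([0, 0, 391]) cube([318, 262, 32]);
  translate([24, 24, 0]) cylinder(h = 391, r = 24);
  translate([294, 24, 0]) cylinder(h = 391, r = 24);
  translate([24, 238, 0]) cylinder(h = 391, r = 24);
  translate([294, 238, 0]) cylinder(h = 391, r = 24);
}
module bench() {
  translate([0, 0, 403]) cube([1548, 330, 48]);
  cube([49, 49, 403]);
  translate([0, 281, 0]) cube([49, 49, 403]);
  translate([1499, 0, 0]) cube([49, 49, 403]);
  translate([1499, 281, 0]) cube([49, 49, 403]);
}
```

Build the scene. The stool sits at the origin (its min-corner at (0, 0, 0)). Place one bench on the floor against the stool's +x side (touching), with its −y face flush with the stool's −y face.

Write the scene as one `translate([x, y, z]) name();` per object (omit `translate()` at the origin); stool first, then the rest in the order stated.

stool();
translate([318, 0, 0]) bench();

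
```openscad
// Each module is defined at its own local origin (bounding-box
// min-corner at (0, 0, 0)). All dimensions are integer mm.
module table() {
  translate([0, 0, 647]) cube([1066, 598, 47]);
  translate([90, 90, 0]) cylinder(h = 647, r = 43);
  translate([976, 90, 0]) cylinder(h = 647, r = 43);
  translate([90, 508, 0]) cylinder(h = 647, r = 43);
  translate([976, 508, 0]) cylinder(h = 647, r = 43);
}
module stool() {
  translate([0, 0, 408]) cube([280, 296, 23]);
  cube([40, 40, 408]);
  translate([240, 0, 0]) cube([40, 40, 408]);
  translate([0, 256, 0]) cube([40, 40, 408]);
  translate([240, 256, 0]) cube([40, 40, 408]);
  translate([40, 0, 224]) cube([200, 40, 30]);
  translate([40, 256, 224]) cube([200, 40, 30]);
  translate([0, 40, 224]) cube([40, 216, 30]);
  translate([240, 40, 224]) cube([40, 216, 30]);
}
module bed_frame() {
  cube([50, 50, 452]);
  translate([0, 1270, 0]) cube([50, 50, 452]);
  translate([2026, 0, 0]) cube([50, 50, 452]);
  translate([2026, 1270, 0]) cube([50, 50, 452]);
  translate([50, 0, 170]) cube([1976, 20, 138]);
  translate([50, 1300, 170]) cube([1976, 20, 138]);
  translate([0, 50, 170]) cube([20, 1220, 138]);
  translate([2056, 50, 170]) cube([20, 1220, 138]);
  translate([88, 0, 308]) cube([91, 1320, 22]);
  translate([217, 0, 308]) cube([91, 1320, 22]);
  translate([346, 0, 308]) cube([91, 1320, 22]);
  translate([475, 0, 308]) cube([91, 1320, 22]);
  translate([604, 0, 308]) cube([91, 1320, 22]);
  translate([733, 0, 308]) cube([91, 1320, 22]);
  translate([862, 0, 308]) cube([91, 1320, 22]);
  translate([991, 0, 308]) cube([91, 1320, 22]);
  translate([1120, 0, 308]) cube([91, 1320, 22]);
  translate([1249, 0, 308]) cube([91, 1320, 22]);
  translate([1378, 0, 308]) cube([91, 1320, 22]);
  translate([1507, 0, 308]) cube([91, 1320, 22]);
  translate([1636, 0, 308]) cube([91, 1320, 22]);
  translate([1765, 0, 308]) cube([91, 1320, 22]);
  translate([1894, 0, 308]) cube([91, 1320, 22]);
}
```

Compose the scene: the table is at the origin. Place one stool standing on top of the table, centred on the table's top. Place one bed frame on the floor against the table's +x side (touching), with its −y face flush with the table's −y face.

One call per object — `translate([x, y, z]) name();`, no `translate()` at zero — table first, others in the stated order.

table();
translate([393, 151, 694]) stool();
translate([1066, 0, 0]) bed_frame();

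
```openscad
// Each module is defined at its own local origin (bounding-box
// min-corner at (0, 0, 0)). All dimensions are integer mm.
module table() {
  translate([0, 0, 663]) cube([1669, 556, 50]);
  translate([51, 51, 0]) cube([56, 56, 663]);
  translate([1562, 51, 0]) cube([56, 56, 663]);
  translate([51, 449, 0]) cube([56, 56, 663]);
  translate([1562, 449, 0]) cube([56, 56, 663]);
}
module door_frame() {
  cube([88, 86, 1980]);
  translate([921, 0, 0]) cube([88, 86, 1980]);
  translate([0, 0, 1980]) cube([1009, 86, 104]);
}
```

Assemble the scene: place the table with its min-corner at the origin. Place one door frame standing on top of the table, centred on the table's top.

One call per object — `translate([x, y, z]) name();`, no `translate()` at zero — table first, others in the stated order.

table();
translate([330, 235, 713]) door_frame();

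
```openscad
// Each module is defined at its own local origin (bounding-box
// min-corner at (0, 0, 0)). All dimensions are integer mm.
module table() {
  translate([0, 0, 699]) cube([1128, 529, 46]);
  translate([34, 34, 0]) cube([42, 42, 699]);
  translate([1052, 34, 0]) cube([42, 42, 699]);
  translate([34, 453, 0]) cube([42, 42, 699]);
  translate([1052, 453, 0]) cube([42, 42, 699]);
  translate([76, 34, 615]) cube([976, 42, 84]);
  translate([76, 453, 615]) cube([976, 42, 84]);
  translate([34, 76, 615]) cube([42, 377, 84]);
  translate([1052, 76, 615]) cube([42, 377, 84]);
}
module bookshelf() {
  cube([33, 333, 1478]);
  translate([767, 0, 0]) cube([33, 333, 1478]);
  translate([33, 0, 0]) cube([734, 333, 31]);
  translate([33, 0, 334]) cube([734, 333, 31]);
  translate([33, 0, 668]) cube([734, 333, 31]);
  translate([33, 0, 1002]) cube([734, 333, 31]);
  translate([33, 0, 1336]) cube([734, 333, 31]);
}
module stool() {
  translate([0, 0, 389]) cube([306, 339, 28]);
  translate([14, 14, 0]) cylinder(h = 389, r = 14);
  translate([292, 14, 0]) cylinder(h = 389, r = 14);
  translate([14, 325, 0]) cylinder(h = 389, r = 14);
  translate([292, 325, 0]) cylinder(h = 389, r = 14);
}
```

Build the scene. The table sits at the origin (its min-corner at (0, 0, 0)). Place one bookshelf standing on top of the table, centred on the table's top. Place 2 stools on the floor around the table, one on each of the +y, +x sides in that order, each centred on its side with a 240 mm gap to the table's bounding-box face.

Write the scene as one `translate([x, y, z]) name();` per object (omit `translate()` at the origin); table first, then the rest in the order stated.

table();
translate([164, 98, 745]) bookshelf();
translate([411, 769, 0]) stool();
translate([1368, 95, 0]) stool();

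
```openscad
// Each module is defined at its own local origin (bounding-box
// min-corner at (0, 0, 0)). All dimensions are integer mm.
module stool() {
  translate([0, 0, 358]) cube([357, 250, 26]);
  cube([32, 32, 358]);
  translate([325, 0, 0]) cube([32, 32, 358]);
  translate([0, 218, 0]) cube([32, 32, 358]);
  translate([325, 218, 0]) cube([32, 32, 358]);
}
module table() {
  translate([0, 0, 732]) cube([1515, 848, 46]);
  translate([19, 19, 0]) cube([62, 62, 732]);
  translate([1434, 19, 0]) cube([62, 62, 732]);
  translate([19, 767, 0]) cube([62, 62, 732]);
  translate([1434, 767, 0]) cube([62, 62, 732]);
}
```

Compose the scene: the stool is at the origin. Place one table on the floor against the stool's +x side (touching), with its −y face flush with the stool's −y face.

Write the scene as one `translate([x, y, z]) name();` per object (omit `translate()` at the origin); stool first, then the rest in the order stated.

stool();
translate([357, 0, 0]) table();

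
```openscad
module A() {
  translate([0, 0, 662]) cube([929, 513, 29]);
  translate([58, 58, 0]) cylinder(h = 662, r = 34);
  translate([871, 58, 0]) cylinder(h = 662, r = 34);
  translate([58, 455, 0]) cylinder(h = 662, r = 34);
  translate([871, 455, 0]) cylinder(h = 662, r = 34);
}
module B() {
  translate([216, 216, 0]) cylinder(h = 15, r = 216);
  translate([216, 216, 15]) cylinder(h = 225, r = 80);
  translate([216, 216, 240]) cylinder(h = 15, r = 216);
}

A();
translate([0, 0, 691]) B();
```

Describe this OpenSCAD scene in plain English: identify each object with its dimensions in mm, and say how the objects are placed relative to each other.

A is a rectangular dining table. The top is 929×513×29 mm with its upper surface at z = 691 mm. It stands on four round legs of 68 mm diameter, each leg's bounding box inset 24 mm from the nearest pair of top edges, running from the floor to the underside of the top.

B is a spool: two coaxial disc flanges of radius 216 mm and thickness 15 mm, joined by a core cylinder of radius 80 mm and height 225 mm. The lower flange rests on z = 0 and the three cylinders share a vertical axis.

The spool is on top of the table.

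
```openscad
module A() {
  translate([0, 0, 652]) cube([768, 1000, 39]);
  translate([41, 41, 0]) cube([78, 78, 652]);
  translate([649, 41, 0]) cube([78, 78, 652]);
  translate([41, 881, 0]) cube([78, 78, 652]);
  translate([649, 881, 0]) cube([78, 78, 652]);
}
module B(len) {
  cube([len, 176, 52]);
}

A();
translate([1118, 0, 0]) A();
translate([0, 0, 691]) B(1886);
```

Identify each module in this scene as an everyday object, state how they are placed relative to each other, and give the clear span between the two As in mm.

Second table starts at x = 1118; first ends at x = 768; clear span = 1118 − 768 = 350 mm.

A is a table. B is a beam. A beam spans the tops of two tables. The clear span between the two tables is 350 mm.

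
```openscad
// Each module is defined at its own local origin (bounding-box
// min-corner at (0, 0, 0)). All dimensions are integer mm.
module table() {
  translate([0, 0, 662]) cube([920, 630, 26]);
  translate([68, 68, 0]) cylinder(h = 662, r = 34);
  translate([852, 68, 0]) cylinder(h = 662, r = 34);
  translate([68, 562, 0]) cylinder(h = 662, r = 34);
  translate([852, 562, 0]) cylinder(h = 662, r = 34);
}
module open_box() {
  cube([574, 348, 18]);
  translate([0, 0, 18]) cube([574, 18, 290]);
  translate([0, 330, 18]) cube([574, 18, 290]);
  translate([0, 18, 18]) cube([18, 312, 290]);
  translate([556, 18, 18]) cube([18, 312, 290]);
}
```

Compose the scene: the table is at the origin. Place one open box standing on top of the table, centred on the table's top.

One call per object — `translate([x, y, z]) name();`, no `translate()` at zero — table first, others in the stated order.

table();
translate([173, 141, 688]) open_box();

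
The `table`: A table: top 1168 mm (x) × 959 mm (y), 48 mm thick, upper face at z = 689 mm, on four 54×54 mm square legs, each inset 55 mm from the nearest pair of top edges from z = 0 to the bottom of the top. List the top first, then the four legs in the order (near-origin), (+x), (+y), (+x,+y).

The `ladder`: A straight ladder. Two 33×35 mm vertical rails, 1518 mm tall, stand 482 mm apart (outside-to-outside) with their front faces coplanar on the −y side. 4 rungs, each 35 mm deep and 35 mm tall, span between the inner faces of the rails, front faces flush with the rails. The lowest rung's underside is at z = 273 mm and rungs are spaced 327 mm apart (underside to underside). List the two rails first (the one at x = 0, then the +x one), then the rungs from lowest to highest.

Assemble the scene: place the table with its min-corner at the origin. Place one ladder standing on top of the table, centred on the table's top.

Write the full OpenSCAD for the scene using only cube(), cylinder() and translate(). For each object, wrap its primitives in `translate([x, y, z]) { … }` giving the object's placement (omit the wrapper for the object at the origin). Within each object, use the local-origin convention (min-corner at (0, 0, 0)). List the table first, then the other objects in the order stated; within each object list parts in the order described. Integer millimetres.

translate([0, 0, 641]) cube([1168, 959, 48]);
translate([55, 55, 0]) cube([54, 54, 641]);
translate([1059, 55, 0]) cube([54, 54, 641]);
translate([55, 850, 0]) cube([54, 54, 641]);
translate([1059, 850, 0]) cube([54, 54, 641]);
translate([343, 462, 689]) {
  cube([33, 35, 1518]);
  translate([449, 0, 0]) cube([33, 35, 1518]);
  translate([33, 0, 273]) cube([416, 35, 35]);
  translate([33, 0, 600]) cube([416, 35, 35]);
  translate([33, 0, 927]) cube([416, 35, 35]);
  translate([33, 0, 1254]) cube([416, 35, 35]);
}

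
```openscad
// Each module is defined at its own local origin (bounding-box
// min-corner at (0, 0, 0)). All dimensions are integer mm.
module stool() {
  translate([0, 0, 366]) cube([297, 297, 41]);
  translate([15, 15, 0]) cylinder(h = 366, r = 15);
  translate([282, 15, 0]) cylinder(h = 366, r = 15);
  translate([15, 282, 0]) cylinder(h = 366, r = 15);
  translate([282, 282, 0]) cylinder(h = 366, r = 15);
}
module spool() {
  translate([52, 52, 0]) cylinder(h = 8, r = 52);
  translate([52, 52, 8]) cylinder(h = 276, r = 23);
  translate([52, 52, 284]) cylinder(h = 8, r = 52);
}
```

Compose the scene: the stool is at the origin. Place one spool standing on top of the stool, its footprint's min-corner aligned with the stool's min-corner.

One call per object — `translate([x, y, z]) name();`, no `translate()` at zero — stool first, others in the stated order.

stool();
translate([0, 0, 407]) spool();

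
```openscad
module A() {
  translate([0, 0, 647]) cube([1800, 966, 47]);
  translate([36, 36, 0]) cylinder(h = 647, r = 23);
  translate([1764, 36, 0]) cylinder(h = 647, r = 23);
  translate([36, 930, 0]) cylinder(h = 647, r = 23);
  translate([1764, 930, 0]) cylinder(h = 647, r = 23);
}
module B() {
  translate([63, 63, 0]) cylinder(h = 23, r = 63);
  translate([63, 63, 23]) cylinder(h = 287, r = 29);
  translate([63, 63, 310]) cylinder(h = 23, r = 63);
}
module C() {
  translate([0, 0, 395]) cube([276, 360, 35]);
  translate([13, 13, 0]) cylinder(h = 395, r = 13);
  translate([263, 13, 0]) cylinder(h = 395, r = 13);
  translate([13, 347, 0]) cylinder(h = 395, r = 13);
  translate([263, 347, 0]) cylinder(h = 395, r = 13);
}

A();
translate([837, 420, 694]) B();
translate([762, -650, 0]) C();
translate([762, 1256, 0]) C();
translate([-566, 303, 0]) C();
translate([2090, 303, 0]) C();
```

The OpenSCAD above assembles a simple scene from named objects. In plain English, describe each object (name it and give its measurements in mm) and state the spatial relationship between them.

A is a table: top 1800 mm (x) × 966 mm (y), 47 mm thick, upper face at z = 694 mm, on four round legs of 46 mm diameter, each leg's bounding box inset 13 mm from the nearest pair of top edges, running from z = 0 to the bottom of the top.

B is a spool: two coaxial disc flanges of radius 63 mm and thickness 23 mm, joined by a core cylinder of radius 29 mm and height 287 mm. The lower flange rests on z = 0 and the three cylinders share a vertical axis.

C is a simple wooden stool: a rectangular seat 276 mm (x) by 360 mm (y), 35 mm thick, top face at z = 430 mm, on four round legs, each 26 mm in diameter. The legs rest on z = 0, each leg's axis is inset half a diameter from the nearest pair of seat edges (so the leg's bounding box is flush with the corner).

The spool is on top of the table, centred. Four stools sit around the table at the −y, +y, −x, +x sides.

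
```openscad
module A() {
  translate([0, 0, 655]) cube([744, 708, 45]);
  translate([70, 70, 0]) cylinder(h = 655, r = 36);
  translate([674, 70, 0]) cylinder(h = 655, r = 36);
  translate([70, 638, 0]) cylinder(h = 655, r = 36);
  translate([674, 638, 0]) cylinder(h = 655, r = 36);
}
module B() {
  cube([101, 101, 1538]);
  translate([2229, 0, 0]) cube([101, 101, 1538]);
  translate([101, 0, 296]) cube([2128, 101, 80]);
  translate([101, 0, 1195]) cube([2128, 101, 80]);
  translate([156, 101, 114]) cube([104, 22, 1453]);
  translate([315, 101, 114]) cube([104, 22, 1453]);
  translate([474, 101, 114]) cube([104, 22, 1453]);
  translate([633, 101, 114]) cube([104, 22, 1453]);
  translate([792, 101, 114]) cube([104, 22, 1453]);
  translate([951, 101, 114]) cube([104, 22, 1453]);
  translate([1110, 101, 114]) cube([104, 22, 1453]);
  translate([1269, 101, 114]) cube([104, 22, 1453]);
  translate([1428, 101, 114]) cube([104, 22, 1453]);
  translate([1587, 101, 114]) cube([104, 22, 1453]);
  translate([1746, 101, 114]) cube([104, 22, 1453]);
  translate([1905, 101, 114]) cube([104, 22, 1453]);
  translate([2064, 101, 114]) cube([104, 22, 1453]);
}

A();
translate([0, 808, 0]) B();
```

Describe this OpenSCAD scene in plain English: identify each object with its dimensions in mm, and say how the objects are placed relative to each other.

A is a rectangular dining table. The top is 744×708×45 mm with its upper surface at z = 700 mm. It stands on four round legs of 72 mm diameter, each leg's bounding box inset 34 mm from the nearest pair of top edges, running from the floor to the underside of the top.

B is a fence section. Two 101×101 mm posts, 1538 mm tall, stand on the floor with a clear span of 2128 mm between their inner faces. Two horizontal rails of 101×80 mm section span the gap between the posts with their undersides at z = 296 mm and z = 1195 mm, flush with the posts' −y face. 13 pickets, each 104 mm wide, 22 mm thick and 1453 mm tall, are fixed to the +y face of the rails with their bottoms at z = 114 mm, evenly spaced across the span with equal gaps (rounded down to the nearest mm) at the −x end and between each pair — any rounding remainder accumulates at the +x end.

The fence section is on the floor beside the table on its +y side.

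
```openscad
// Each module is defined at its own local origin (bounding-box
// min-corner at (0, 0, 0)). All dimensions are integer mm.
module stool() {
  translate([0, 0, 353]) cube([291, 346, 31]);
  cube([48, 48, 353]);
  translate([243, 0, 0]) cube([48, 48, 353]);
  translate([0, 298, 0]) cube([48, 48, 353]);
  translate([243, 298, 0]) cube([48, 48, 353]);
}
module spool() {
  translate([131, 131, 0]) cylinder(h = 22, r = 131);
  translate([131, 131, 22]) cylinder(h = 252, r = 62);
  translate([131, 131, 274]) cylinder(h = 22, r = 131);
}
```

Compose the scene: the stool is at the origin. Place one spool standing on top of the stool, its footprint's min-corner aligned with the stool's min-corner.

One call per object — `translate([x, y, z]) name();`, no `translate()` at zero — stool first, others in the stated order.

stool();
translate([0, 0, 384]) spool();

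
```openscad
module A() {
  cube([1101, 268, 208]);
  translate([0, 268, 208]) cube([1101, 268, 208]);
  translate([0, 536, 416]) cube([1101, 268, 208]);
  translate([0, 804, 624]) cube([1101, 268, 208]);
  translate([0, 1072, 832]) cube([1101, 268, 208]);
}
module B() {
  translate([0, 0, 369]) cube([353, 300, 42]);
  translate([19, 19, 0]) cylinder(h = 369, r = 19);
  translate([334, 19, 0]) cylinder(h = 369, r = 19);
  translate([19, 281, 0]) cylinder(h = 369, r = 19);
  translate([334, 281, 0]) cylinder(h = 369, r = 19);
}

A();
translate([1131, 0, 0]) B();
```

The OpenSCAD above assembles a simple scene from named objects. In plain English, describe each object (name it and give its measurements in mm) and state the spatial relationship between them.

A is a straight staircase of 5 solid steps. Each step is 1101 mm wide (x), 268 mm deep (y, the going) and 208 mm tall (the rise). The first step rests on the floor; each subsequent step sits one going further in +y and one rise higher in +z, directly behind and above the previous step with no overlap.

B is a four-legged stool. The seat is a 353×300×42 mm slab whose top surface is at z = 411 mm; four round legs, each 38 mm in diameter, run from the floor (z = 0) to the underside of the seat, each leg's axis is inset half a diameter from the nearest pair of seat edges (so the leg's bounding box is flush with the corner).

The stool is on the floor beside the staircase on its +x side.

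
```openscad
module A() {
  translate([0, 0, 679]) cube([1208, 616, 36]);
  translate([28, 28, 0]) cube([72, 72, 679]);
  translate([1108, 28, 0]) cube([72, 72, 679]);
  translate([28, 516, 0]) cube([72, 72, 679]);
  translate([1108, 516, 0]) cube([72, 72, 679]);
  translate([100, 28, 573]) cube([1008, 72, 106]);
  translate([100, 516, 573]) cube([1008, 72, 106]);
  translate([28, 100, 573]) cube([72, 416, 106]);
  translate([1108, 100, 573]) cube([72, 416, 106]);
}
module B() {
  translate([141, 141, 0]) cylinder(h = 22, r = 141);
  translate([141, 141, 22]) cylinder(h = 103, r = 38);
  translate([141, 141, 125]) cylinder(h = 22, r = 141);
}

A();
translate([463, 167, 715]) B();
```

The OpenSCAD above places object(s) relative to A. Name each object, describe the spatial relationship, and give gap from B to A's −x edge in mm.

A is a table. B is a spool. The spool is on top of the table, centred. The gap from the spool to the table's −x edge is 463 mm.

The spool's min-x is at 463; the table's min-x is 0; gap = 463 mm.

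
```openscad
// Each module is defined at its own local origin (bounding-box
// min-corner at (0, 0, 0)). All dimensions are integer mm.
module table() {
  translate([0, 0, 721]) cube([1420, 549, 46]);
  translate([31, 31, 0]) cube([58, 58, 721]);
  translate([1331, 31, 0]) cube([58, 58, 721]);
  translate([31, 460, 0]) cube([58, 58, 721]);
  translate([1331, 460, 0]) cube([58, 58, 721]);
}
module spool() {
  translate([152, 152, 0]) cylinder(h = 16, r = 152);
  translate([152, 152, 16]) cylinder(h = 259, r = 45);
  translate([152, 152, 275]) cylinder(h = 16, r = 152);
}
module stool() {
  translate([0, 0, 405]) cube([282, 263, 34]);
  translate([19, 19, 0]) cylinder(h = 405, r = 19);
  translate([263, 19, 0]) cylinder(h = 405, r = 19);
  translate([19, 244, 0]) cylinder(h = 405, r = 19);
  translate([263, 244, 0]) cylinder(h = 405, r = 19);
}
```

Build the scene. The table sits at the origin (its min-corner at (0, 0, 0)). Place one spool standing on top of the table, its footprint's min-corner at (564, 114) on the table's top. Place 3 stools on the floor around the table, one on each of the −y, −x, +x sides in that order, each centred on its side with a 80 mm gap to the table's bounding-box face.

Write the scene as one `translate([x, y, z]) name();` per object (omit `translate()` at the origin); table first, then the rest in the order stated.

table();
translate([564, 114, 767]) spool();
translate([569, -343, 0]) stool();
translate([-362, 143, 0]) stool();
translate([1500, 143, 0]) stool();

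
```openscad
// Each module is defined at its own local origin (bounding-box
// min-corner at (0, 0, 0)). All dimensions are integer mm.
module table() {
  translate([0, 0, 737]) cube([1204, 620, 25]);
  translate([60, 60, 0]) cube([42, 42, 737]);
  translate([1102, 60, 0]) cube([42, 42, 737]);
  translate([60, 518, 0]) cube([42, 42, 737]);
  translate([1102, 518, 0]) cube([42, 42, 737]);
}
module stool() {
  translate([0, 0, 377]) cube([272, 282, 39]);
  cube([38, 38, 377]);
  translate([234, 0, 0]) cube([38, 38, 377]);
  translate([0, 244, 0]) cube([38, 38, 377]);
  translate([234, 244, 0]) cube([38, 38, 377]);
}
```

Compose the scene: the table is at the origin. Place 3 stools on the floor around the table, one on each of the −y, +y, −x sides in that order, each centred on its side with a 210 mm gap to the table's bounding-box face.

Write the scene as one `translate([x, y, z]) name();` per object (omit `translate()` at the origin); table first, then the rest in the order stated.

table();
translate([466, -492, 0]) stool();
translate([466, 830, 0]) stool();
translate([-482, 169, 0]) stool();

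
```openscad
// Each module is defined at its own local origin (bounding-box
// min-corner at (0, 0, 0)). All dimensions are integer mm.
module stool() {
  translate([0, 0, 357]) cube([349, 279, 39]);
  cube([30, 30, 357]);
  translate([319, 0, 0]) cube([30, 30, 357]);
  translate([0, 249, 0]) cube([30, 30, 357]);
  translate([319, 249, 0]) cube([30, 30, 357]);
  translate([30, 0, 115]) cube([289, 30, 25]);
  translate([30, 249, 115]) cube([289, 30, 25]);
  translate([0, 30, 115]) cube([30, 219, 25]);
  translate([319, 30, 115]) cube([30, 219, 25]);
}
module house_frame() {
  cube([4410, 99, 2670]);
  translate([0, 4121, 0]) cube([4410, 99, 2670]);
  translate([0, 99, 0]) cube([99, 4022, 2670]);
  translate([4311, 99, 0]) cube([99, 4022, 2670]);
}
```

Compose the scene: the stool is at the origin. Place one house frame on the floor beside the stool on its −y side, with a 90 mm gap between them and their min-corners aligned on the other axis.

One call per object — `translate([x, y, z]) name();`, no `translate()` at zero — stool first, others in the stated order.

stool();
translate([0, -4310, 0]) house_frame();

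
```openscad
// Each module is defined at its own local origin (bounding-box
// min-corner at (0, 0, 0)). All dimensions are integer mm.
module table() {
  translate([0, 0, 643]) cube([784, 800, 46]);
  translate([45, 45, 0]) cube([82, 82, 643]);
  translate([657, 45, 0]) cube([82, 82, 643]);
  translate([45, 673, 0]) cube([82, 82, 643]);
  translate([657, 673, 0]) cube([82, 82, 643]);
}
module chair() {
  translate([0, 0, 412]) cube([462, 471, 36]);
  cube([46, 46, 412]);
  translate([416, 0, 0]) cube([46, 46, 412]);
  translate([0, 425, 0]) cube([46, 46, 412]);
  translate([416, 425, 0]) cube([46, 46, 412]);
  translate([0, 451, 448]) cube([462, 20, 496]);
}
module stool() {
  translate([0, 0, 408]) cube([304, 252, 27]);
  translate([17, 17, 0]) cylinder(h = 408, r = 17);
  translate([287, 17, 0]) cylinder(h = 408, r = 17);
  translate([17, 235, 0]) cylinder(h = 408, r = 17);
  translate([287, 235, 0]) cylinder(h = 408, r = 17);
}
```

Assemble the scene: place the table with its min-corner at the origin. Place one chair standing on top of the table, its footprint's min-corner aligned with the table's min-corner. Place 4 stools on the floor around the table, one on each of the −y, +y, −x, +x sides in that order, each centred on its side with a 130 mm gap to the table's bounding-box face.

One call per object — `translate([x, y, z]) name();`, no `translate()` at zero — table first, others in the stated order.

table();
translate([0, 0, 689]) chair();
translate([240, -382, 0]) stool();
translate([240, 930, 0]) stool();
translate([-434, 274, 0]) stool();
translate([914, 274, 0]) stool();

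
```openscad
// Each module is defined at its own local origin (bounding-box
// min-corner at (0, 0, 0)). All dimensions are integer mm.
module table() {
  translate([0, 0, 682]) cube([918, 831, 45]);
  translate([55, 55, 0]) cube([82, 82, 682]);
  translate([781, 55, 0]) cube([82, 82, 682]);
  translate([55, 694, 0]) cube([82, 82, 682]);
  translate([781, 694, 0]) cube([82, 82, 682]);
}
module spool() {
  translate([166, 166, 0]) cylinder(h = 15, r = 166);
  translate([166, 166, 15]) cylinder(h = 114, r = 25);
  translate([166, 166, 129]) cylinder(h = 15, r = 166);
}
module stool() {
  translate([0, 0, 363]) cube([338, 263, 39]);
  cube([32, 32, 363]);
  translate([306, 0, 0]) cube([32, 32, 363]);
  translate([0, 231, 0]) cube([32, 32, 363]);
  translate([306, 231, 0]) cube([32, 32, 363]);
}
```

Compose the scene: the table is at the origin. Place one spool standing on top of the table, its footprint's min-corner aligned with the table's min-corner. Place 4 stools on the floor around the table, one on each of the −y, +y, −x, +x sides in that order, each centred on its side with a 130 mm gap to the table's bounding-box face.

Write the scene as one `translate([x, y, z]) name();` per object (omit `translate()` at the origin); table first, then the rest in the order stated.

table();
translate([0, 0, 727]) spool();
translate([290, -393, 0]) stool();
translate([290, 961, 0]) stool();
translate([-468, 284, 0]) stool();
translate([1048, 284, 0]) stool();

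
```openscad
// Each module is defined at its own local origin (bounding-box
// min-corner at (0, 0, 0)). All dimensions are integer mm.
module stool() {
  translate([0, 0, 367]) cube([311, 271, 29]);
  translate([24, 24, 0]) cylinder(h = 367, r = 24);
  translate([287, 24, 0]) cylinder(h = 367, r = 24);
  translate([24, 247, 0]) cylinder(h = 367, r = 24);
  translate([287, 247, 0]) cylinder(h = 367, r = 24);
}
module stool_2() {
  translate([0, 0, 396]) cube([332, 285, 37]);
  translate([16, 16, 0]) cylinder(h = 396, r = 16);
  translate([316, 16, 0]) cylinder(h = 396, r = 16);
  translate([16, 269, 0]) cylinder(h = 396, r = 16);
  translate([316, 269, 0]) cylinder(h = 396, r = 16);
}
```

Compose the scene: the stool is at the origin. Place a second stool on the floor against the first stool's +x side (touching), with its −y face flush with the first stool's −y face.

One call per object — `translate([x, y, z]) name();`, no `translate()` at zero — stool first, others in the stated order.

stool();
translate([311, 0, 0]) stool_2();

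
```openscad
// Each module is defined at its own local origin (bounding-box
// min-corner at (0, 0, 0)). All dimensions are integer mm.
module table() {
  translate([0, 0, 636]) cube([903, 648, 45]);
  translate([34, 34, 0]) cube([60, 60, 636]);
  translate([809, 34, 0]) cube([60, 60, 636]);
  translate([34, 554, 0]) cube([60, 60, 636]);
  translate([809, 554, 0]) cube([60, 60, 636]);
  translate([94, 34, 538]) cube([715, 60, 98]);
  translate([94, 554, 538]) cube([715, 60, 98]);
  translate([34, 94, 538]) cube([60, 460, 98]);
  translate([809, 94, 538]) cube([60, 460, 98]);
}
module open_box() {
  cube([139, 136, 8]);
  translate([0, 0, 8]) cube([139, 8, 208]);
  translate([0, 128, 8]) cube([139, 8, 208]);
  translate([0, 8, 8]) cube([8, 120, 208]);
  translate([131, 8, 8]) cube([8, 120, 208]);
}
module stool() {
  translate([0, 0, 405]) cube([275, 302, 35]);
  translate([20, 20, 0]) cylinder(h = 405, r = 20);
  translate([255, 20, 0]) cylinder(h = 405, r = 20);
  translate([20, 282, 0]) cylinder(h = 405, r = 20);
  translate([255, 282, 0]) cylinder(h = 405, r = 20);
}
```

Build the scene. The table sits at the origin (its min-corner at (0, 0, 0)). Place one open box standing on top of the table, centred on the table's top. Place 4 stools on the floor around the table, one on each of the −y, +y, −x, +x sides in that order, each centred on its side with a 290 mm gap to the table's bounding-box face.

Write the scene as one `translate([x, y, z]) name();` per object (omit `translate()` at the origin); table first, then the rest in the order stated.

table();
translate([382, 256, 681]) open_box();
translate([314, -592, 0]) stool();
translate([314, 938, 0]) stool();
translate([-565, 173, 0]) stool();
translate([1193, 173, 0]) stool();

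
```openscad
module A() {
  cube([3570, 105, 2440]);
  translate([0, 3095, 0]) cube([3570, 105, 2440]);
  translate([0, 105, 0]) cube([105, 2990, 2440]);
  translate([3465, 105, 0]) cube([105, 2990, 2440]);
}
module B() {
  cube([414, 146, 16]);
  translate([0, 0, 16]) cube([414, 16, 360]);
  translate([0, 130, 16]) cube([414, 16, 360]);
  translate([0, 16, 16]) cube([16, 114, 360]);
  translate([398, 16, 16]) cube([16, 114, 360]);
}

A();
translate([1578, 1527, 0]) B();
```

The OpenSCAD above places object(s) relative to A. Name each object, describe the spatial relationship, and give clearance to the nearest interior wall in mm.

A is a house frame. B is an open box. The open box sits inside the house frame, centred. The clearance to the nearest interior wall is 1422 mm.

Clearances: x = 1473, y = 1422; minimum 1422 mm.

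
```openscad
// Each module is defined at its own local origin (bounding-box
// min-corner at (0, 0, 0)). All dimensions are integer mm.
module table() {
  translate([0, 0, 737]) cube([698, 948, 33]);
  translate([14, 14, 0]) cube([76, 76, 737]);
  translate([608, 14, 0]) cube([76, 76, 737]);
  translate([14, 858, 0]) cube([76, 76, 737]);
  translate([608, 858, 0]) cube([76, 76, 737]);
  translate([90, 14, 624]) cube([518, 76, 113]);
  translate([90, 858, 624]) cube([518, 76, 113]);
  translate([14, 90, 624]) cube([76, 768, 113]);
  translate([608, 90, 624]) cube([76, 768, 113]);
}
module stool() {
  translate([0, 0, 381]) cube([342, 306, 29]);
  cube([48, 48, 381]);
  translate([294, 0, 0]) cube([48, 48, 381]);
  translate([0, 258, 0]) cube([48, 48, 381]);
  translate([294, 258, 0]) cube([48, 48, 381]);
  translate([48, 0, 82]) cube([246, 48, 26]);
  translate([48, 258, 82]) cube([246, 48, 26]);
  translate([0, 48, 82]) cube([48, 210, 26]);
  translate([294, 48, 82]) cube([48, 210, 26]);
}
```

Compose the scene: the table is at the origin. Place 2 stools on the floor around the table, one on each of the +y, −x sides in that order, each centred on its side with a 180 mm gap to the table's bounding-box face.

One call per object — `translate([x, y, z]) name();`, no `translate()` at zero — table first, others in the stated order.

table();
translate([178, 1128, 0]) stool();
translate([-522, 321, 0]) stool();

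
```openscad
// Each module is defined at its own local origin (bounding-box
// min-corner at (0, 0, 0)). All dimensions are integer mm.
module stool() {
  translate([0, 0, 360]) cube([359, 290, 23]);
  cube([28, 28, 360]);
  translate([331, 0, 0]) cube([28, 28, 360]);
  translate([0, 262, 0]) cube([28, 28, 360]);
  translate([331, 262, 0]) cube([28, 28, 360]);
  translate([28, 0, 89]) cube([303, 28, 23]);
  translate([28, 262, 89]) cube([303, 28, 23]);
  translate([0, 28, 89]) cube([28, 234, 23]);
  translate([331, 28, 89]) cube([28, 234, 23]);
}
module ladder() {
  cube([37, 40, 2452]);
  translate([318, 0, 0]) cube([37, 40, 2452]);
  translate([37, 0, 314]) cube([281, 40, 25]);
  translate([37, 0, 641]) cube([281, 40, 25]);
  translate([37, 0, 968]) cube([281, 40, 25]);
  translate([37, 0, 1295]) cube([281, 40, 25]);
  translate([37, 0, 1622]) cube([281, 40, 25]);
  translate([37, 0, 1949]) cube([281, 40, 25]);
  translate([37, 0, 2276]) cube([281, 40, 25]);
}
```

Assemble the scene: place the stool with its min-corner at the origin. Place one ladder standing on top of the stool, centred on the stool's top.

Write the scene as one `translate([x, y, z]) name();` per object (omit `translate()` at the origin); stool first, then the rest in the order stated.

stool();
translate([2, 125, 383]) ladder();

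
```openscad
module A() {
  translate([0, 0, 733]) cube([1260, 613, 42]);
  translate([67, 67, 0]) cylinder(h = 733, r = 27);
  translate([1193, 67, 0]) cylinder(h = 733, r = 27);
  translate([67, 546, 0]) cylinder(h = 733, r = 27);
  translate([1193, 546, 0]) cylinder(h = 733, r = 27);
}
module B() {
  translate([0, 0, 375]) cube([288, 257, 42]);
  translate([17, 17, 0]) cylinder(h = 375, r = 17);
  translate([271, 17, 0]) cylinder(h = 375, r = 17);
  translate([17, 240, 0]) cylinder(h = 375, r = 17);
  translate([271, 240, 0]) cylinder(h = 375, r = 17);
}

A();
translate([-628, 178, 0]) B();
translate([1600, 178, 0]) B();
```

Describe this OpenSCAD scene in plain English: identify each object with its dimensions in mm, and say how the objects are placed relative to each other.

A is a table with a 1260×613 mm rectangular top, 42 mm thick, top surface at z = 775 mm, supported by four round legs of 54 mm diameter, each leg's bounding box inset 40 mm from the nearest pair of top edges, running from the floor.

B is a four-legged stool. The seat is 288×257 mm, 42 mm thick, top at z = 417 mm. It stands on four round legs, each 34 mm in diameter, from z = 0 to the seat underside, each leg's axis is inset half a diameter from the nearest pair of seat edges (so the leg's bounding box is flush with the corner).

Two stools sit around the table at the −x, +x sides.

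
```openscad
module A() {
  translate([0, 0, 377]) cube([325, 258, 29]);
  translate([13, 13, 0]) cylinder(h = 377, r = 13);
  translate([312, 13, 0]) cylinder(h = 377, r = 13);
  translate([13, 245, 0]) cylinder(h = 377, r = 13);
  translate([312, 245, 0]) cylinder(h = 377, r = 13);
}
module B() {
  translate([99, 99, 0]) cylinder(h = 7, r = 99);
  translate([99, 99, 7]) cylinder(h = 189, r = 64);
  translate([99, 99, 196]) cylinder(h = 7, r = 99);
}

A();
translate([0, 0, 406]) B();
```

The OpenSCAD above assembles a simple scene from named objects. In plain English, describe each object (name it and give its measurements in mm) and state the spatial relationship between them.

A is a four-legged stool. The seat is a 325×258×29 mm slab whose top surface is at z = 406 mm; four round legs, each 26 mm in diameter, run from the floor (z = 0) to the underside of the seat, each leg's axis is inset half a diameter from the nearest pair of seat edges (so the leg's bounding box is flush with the corner).

B is a spool: two coaxial disc flanges of radius 99 mm and thickness 7 mm, joined by a core cylinder of radius 64 mm and height 189 mm. The lower flange rests on z = 0 and the three cylinders share a vertical axis.

The spool is on top of the stool.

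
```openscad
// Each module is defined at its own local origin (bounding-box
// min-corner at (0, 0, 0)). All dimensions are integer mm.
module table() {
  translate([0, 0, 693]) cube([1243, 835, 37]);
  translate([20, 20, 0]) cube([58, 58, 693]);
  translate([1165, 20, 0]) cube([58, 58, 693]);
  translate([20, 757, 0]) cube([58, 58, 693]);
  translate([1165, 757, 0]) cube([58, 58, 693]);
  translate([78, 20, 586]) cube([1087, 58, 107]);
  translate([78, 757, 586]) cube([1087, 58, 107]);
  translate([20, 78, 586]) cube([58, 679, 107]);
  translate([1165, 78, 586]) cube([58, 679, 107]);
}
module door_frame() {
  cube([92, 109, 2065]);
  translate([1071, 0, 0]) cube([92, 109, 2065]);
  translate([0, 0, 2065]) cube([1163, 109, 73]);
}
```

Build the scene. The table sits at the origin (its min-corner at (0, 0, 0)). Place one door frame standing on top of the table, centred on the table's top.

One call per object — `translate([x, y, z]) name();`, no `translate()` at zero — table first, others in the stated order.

table();
translate([40, 363, 730]) door_frame();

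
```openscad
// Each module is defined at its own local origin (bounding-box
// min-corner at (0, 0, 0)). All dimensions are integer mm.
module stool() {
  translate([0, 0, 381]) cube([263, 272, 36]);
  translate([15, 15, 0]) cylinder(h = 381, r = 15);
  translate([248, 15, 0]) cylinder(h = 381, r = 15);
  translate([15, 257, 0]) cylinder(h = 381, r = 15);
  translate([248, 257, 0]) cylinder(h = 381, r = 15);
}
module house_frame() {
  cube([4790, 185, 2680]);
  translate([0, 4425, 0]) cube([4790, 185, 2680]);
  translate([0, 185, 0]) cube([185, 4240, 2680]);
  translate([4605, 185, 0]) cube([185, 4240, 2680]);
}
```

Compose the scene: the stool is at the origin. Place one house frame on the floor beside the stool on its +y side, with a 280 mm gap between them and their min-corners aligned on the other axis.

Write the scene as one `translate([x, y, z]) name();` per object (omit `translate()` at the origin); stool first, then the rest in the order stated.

stool();
translate([0, 552, 0]) house_frame();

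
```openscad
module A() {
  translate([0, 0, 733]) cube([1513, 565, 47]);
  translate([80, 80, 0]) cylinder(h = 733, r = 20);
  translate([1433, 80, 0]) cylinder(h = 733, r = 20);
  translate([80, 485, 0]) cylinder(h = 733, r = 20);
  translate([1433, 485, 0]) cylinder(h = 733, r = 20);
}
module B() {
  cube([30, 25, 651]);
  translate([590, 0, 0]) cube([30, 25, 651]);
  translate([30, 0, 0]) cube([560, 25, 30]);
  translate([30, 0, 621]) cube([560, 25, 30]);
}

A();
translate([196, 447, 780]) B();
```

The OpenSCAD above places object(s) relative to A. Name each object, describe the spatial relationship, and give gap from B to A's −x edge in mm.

A is a table. B is a picture frame. The picture frame is on top of the table. The gap from the picture frame to the table's −x edge is 196 mm.

The picture frame's min-x is at 196; the table's min-x is 0; gap = 196 mm.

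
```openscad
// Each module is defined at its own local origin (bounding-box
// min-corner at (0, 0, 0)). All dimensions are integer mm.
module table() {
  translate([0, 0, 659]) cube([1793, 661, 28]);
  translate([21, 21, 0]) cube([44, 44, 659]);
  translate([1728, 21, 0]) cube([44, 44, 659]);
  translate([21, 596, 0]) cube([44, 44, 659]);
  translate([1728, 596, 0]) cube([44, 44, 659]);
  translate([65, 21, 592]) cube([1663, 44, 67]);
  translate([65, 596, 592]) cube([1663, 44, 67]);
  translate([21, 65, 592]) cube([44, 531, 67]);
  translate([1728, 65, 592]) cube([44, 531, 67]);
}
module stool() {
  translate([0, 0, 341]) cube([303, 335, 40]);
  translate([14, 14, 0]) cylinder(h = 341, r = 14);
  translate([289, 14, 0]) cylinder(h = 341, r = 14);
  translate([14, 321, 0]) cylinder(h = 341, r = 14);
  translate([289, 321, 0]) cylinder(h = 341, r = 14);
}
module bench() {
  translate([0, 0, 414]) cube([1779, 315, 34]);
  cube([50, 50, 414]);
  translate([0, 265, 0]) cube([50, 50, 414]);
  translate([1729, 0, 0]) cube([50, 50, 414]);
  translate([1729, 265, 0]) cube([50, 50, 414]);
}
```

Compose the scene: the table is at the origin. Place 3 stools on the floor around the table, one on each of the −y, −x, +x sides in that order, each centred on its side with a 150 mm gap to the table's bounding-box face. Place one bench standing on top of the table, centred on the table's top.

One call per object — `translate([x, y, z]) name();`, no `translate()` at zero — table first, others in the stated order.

table();
translate([745, -485, 0]) stool();
translate([-453, 163, 0]) stool();
translate([1943, 163, 0]) stool();
translate([7, 173, 687]) bench();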